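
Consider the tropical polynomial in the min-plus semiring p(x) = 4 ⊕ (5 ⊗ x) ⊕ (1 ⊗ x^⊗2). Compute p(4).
p(4) = 4

A tropical monomial a ⊗ x^⊗i evaluates to a + i · x. Evaluating each term at x = 4:
  Term 0 contributes 4 + 0 · 4 = 4
  Term 1 contributes 5 + 1 · 4 = 9
  Term 2 contributes 1 + 2 · 4 = 9
p(4) = ⊕ of these = min[4, 9, 9] = 4.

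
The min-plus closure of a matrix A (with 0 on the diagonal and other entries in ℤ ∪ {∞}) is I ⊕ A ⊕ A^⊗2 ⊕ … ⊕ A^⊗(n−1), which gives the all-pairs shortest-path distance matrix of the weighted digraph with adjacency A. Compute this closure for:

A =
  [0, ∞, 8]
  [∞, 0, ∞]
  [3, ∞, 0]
Closure =
  [0, ∞, 8]
  [∞, 0, ∞]
  [3, ∞, 0]

This is the Floyd-Warshall all-pairs shortest-path computation. For each intermediate vertex k = 0, 1, …, 2, update dist[i][j] ← min(dist[i][j], dist[i][k] + dist[k][j]). The final matrix gives, for each (i, j), the minimum total weight of any directed path from i to j (possibly empty when i = j).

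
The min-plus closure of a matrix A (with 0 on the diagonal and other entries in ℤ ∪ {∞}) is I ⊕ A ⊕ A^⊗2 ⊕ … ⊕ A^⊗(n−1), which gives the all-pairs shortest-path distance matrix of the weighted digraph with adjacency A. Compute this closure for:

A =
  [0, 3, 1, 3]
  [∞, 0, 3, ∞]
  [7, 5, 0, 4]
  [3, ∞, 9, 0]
Closure =
  [0, 3, 1, 3]
  [10, 0, 3, 7]
  [7, 5, 0, 4]
  [3, 6, 4, 0]

This is the Floyd-Warshall all-pairs shortest-path computation. For each intermediate vertex k = 0, 1, …, 3, update dist[i][j] ← min(dist[i][j], dist[i][k] + dist[k][j]). The final matrix gives, for each (i, j), the minimum total weight of any directed path from i to j (possibly empty when i = j).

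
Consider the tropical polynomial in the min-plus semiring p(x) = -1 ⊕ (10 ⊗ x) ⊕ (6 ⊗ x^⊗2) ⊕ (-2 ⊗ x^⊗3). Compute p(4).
p(4) = -1

A tropical monomial a ⊗ x^⊗i evaluates to a + i · x. Evaluating each term at x = 4:
  Term 0 contributes -1 + 0 · 4 = -1
  Term 1 contributes 10 + 1 · 4 = 14
  Term 2 contributes 6 + 2 · 4 = 14
  Term 3 contributes -2 + 3 · 4 = 10
p(4) = ⊕ of these = min[-1, 14, 14, 10] = -1.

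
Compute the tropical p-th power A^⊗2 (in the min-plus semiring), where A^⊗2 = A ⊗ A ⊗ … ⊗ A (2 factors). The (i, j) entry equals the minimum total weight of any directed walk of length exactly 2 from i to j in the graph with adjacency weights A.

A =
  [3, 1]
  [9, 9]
A^⊗2 =
  [6, 4]
  [12, 10]

Each entry (A^⊗2)_ij equals the minimum over all length-2 walks i = v_0 → v_1 → … → v_2 = j of Σ_t A[v_t][v_{t+1}]. For example, for (i, j) = (0, 1) we minimise over 2 possible intermediate vertex sequences; the minimum is 4, attained along the walk 0 → 0 → 1.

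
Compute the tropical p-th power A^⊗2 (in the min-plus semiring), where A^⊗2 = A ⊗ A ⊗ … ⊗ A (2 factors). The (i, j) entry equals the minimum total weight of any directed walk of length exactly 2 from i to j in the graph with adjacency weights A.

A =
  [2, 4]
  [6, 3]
A^⊗2 =
  [4, 6]
  [8, 6]

Each entry (A^⊗2)_ij equals the minimum over all length-2 walks i = v_0 → v_1 → … → v_2 = j of Σ_t A[v_t][v_{t+1}]. For example, for (i, j) = (0, 1) we minimise over 2 possible intermediate vertex sequences; the minimum is 6, attained along the walk 0 → 0 → 1.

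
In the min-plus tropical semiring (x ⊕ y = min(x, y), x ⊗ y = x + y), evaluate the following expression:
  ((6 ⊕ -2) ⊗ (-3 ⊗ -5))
((6 ⊕ -2) ⊗ (-3 ⊗ -5)) = -10

Expand innermost to outermost. Recall ⊕ takes the minimum of its arguments and ⊗ takes their sum. Working out the expression ((6 ⊕ -2) ⊗ (-3 ⊗ -5)) gives -10.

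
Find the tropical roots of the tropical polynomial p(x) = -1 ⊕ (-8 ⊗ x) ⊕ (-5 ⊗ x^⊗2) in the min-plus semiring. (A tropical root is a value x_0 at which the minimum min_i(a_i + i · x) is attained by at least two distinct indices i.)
Roots: {-3, 7}

Each tropical root is a break point of the lower envelope of the lines y = a_i + i · x (there are 3 lines, with slopes 0, 1, ..., 2). Only the lines that attain the minimum somewhere contribute to roots; other lines are dominated. Here the surviving (envelope) indices are i = 2, i = 1, i = 0.
Intersections between consecutive envelope lines give the roots: for adjacent envelope indices i < j the intersection is x = (a_i − a_j) / (j − i). Reading off the sorted break points: {-3, 7}.
Verification: at each break x_0, at least two indices attain the minimum of min_i(a_i + i · x_0).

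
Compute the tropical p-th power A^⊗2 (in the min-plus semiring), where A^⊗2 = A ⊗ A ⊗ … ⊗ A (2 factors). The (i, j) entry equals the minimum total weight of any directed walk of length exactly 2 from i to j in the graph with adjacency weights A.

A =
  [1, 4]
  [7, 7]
A^⊗2 =
  [2, 5]
  [8, 11]

Each entry (A^⊗2)_ij equals the minimum over all length-2 walks i = v_0 → v_1 → … → v_2 = j of Σ_t A[v_t][v_{t+1}]. For example, for (i, j) = (0, 1) we minimise over 2 possible intermediate vertex sequences; the minimum is 5, attained along the walk 0 → 0 → 1.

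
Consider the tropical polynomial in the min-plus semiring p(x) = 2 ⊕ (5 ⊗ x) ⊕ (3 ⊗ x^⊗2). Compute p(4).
p(4) = 2

A tropical monomial a ⊗ x^⊗i evaluates to a + i · x. Evaluating each term at x = 4:
  Term 0 contributes 2 + 0 · 4 = 2
  Term 1 contributes 5 + 1 · 4 = 9
  Term 2 contributes 3 + 2 · 4 = 11
p(4) = ⊕ of these = min[2, 9, 11] = 2.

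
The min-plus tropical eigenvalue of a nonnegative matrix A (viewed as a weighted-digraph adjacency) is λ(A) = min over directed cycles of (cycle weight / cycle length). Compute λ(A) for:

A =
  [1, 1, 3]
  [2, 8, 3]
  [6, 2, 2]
λ(A) = 1

Enumerate directed cycles and compute their means (weight / length). Sample:
  cycle 0 → 0: weight = 1, length = 1, mean = 1/1 ≈ 1.000
  cycle 1 → 1: weight = 8, length = 1, mean = 8/1 ≈ 8.000
  cycle 2 → 2: weight = 2, length = 1, mean = 2/1 ≈ 2.000
  cycle 0 → 1 → 0: weight = 3, length = 2, mean = 3/2 ≈ 1.500
  cycle 0 → 2 → 0: weight = 9, length = 2, mean = 9/2 ≈ 4.500
  cycle 1 → 0 → 1: weight = 3, length = 2, mean = 3/2 ≈ 1.500
Minimum mean = 1.000, attained e.g. along the cycle 0 → 0 with weight 1 and length 1. So λ(A) = 1/1 = 1.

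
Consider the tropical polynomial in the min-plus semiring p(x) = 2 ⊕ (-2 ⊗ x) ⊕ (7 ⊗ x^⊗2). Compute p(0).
p(0) = -2

A tropical monomial a ⊗ x^⊗i evaluates to a + i · x. Evaluating each term at x = 0:
  Term 0 contributes 2 + 0 · 0 = 2
  Term 1 contributes -2 + 1 · 0 = -2
  Term 2 contributes 7 + 2 · 0 = 7
p(0) = ⊕ of these = min[2, -2, 7] = -2.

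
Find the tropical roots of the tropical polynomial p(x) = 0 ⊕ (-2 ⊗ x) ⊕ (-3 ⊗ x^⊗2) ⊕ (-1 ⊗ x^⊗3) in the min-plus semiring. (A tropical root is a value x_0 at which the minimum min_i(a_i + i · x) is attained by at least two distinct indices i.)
Roots: {-2, 1, 2}

Each tropical root is a break point of the lower envelope of the lines y = a_i + i · x (there are 4 lines, with slopes 0, 1, ..., 3). Only the lines that attain the minimum somewhere contribute to roots; other lines are dominated. Here the surviving (envelope) indices are i = 3, i = 2, i = 1, i = 0.
Intersections between consecutive envelope lines give the roots: for adjacent envelope indices i < j the intersection is x = (a_i − a_j) / (j − i). Reading off the sorted break points: {-2, 1, 2}.
Verification: at each break x_0, at least two indices attain the minimum of min_i(a_i + i · x_0).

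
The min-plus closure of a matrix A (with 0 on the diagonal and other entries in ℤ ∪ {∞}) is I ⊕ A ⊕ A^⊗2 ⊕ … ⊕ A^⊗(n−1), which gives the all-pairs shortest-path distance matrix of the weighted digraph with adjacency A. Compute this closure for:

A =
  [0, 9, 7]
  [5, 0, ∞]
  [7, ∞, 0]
Closure =
  [0, 9, 7]
  [5, 0, 12]
  [7, 16, 0]

This is the Floyd-Warshall all-pairs shortest-path computation. For each intermediate vertex k = 0, 1, …, 2, update dist[i][j] ← min(dist[i][j], dist[i][k] + dist[k][j]). The final matrix gives, for each (i, j), the minimum total weight of any directed path from i to j (possibly empty when i = j).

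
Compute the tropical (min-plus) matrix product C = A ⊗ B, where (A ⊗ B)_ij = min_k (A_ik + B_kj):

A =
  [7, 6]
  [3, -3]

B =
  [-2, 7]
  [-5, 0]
A ⊗ B =
  [1, 6]
  [-8, -3]

Apply the min-plus product entry-by-entry:
  C[0][0] = min over k of (A[0][0] + B[0][0] = 7 + -2 = 5, A[0][1] + B[1][0] = 6 + -5 = 1) = 1 (attained at k = 1)
  C[0][1] = min over k of (A[0][0] + B[0][1] = 7 + 7 = 14, A[0][1] + B[1][1] = 6 + 0 = 6) = 6 (attained at k = 1)
  C[1][0] = min over k of (A[1][0] + B[0][0] = 3 + -2 = 1, A[1][1] + B[1][0] = -3 + -5 = -8) = -8 (attained at k = 1)
  C[1][1] = min over k of (A[1][0] + B[0][1] = 3 + 7 = 10, A[1][1] + B[1][1] = -3 + 0 = -3) = -3 (attained at k = 1)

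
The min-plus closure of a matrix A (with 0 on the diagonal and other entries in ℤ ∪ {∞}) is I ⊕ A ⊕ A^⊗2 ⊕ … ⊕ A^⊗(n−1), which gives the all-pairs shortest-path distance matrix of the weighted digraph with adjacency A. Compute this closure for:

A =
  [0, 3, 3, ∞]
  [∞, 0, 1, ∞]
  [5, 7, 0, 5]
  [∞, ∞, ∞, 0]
Closure =
  [0, 3, 3, 8]
  [6, 0, 1, 6]
  [5, 7, 0, 5]
  [∞, ∞, ∞, 0]

This is the Floyd-Warshall all-pairs shortest-path computation. For each intermediate vertex k = 0, 1, …, 3, update dist[i][j] ← min(dist[i][j], dist[i][k] + dist[k][j]). The final matrix gives, for each (i, j), the minimum total weight of any directed path from i to j (possibly empty when i = j).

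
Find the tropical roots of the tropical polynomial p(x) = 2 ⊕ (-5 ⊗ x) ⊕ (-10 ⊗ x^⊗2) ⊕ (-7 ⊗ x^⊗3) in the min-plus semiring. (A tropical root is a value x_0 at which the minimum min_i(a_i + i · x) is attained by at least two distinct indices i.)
Roots: {-3, 5, 7}

Each tropical root is a break point of the lower envelope of the lines y = a_i + i · x (there are 4 lines, with slopes 0, 1, ..., 3). Only the lines that attain the minimum somewhere contribute to roots; other lines are dominated. Here the surviving (envelope) indices are i = 3, i = 2, i = 1, i = 0.
Intersections between consecutive envelope lines give the roots: for adjacent envelope indices i < j the intersection is x = (a_i − a_j) / (j − i). Reading off the sorted break points: {-3, 5, 7}.
Verification: at each break x_0, at least two indices attain the minimum of min_i(a_i + i · x_0).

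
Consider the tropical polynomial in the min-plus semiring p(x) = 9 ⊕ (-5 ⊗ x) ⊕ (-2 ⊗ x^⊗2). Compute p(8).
p(8) = 3

A tropical monomial a ⊗ x^⊗i evaluates to a + i · x. Evaluating each term at x = 8:
  Term 0 contributes 9 + 0 · 8 = 9
  Term 1 contributes -5 + 1 · 8 = 3
  Term 2 contributes -2 + 2 · 8 = 14
p(8) = ⊕ of these = min[9, 3, 14] = 3.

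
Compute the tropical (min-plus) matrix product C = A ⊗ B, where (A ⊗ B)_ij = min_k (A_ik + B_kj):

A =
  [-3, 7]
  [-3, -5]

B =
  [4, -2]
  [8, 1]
A ⊗ B =
  [1, -5]
  [1, -5]

Apply the min-plus product entry-by-entry:
  C[0][0] = min over k of (A[0][0] + B[0][0] = -3 + 4 = 1, A[0][1] + B[1][0] = 7 + 8 = 15) = 1 (attained at k = 0)
  C[0][1] = min over k of (A[0][0] + B[0][1] = -3 + -2 = -5, A[0][1] + B[1][1] = 7 + 1 = 8) = -5 (attained at k = 0)
  C[1][0] = min over k of (A[1][0] + B[0][0] = -3 + 4 = 1, A[1][1] + B[1][0] = -5 + 8 = 3) = 1 (attained at k = 0)
  C[1][1] = min over k of (A[1][0] + B[0][1] = -3 + -2 = -5, A[1][1] + B[1][1] = -5 + 1 = -4) = -5 (attained at k = 0)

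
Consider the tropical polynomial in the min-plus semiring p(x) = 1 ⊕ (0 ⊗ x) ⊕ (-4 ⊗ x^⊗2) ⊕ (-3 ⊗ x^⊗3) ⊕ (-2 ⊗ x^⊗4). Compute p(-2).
p(-2) = -10

A tropical monomial a ⊗ x^⊗i evaluates to a + i · x. Evaluating each term at x = -2:
  Term 0 contributes 1 + 0 · -2 = 1
  Term 1 contributes 0 + 1 · -2 = -2
  Term 2 contributes -4 + 2 · -2 = -8
  Term 3 contributes -3 + 3 · -2 = -9
  Term 4 contributes -2 + 4 · -2 = -10
p(-2) = ⊕ of these = min[1, -2, -8, -9, -10] = -10.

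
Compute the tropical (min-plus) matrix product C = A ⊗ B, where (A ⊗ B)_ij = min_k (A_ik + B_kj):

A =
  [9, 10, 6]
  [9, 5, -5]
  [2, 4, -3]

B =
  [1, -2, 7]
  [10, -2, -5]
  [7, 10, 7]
A ⊗ B =
  [10, 7, 5]
  [2, 3, 0]
  [3, 0, -1]

Apply the min-plus product entry-by-entry:
  C[0][0] = min over k of (A[0][0] + B[0][0] = 9 + 1 = 10, A[0][1] + B[1][0] = 10 + 10 = 20, A[0][2] + B[2][0] = 6 + 7 = 13) = 10 (attained at k = 0)
  C[0][1] = min over k of (A[0][0] + B[0][1] = 9 + -2 = 7, A[0][1] + B[1][1] = 10 + -2 = 8, A[0][2] + B[2][1] = 6 + 10 = 16) = 7 (attained at k = 0)
  C[0][2] = min over k of (A[0][0] + B[0][2] = 9 + 7 = 16, A[0][1] + B[1][2] = 10 + -5 = 5, A[0][2] + B[2][2] = 6 + 7 = 13) = 5 (attained at k = 1)
  C[1][0] = min over k of (A[1][0] + B[0][0] = 9 + 1 = 10, A[1][1] + B[1][0] = 5 + 10 = 15, A[1][2] + B[2][0] = -5 + 7 = 2) = 2 (attained at k = 2)
  C[1][1] = min over k of (A[1][0] + B[0][1] = 9 + -2 = 7, A[1][1] + B[1][1] = 5 + -2 = 3, A[1][2] + B[2][1] = -5 + 10 = 5) = 3 (attained at k = 1)
  C[1][2] = min over k of (A[1][0] + B[0][2] = 9 + 7 = 16, A[1][1] + B[1][2] = 5 + -5 = 0, A[1][2] + B[2][2] = -5 + 7 = 2) = 0 (attained at k = 1)
  C[2][0] = min over k of (A[2][0] + B[0][0] = 2 + 1 = 3, A[2][1] + B[1][0] = 4 + 10 = 14, A[2][2] + B[2][0] = -3 + 7 = 4) = 3 (attained at k = 0)
  C[2][1] = min over k of (A[2][0] + B[0][1] = 2 + -2 = 0, A[2][1] + B[1][1] = 4 + -2 = 2, A[2][2] + B[2][1] = -3 + 10 = 7) = 0 (attained at k = 0)
  C[2][2] = min over k of (A[2][0] + B[0][2] = 2 + 7 = 9, A[2][1] + B[1][2] = 4 + -5 = -1, A[2][2] + B[2][2] = -3 + 7 = 4) = -1 (attained at k = 1)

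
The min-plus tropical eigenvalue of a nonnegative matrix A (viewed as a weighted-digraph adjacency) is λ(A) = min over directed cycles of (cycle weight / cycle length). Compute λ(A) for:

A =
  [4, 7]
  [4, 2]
λ(A) = 2

Enumerate directed cycles and compute their means (weight / length). Sample:
  cycle 0 → 0: weight = 4, length = 1, mean = 4/1 ≈ 4.000
  cycle 1 → 1: weight = 2, length = 1, mean = 2/1 ≈ 2.000
  cycle 0 → 1 → 0: weight = 11, length = 2, mean = 11/2 ≈ 5.500
  cycle 1 → 0 → 1: weight = 11, length = 2, mean = 11/2 ≈ 5.500
Minimum mean = 2.000, attained e.g. along the cycle 1 → 1 with weight 2 and length 1. So λ(A) = 2/1 = 2.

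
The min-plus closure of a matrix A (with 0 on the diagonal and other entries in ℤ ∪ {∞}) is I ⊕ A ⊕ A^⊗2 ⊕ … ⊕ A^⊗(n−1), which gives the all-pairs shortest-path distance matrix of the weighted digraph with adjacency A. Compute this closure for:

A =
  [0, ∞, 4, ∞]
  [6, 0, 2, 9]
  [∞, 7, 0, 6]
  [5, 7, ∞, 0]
Closure =
  [0, 11, 4, 10]
  [6, 0, 2, 8]
  [11, 7, 0, 6]
  [5, 7, 9, 0]

This is the Floyd-Warshall all-pairs shortest-path computation. For each intermediate vertex k = 0, 1, …, 3, update dist[i][j] ← min(dist[i][j], dist[i][k] + dist[k][j]). The final matrix gives, for each (i, j), the minimum total weight of any directed path from i to j (possibly empty when i = j).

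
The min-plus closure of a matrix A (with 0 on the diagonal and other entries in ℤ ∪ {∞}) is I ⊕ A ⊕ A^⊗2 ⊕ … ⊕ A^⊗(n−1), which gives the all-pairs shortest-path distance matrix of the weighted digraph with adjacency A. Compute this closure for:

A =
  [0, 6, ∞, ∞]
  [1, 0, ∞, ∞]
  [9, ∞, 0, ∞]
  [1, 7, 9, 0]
Closure =
  [0, 6, ∞, ∞]
  [1, 0, ∞, ∞]
  [9, 15, 0, ∞]
  [1, 7, 9, 0]

This is the Floyd-Warshall all-pairs shortest-path computation. For each intermediate vertex k = 0, 1, …, 3, update dist[i][j] ← min(dist[i][j], dist[i][k] + dist[k][j]). The final matrix gives, for each (i, j), the minimum total weight of any directed path from i to j (possibly empty when i = j).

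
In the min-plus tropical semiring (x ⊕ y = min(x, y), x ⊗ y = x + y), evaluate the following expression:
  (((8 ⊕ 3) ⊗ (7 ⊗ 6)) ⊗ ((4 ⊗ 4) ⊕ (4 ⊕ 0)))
(((8 ⊕ 3) ⊗ (7 ⊗ 6)) ⊗ ((4 ⊗ 4) ⊕ (4 ⊕ 0))) = 16

Expand innermost to outermost. Recall ⊕ takes the minimum of its arguments and ⊗ takes their sum. Working out the expression (((8 ⊕ 3) ⊗ (7 ⊗ 6)) ⊗ ((4 ⊗ 4) ⊕ (4 ⊕ 0))) gives 16.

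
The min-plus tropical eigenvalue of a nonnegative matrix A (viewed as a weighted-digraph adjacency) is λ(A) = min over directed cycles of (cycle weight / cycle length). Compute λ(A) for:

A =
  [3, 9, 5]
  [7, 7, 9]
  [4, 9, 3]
λ(A) = 3

Enumerate directed cycles and compute their means (weight / length). Sample:
  cycle 0 → 0: weight = 3, length = 1, mean = 3/1 ≈ 3.000
  cycle 1 → 1: weight = 7, length = 1, mean = 7/1 ≈ 7.000
  cycle 2 → 2: weight = 3, length = 1, mean = 3/1 ≈ 3.000
  cycle 0 → 1 → 0: weight = 16, length = 2, mean = 16/2 ≈ 8.000
  cycle 0 → 2 → 0: weight = 9, length = 2, mean = 9/2 ≈ 4.500
  cycle 1 → 0 → 1: weight = 16, length = 2, mean = 16/2 ≈ 8.000
Minimum mean = 3.000, attained e.g. along the cycle 0 → 0 with weight 3 and length 1. So λ(A) = 3/1 = 3.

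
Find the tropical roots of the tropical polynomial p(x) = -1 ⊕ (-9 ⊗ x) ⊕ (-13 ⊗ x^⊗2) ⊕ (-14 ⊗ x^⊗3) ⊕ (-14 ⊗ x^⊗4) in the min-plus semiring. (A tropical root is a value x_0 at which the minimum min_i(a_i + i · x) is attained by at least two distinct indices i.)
Roots: {0, 1, 4, 8}

Each tropical root is a break point of the lower envelope of the lines y = a_i + i · x (there are 5 lines, with slopes 0, 1, ..., 4). Only the lines that attain the minimum somewhere contribute to roots; other lines are dominated. Here the surviving (envelope) indices are i = 4, i = 3, i = 2, i = 1, i = 0.
Intersections between consecutive envelope lines give the roots: for adjacent envelope indices i < j the intersection is x = (a_i − a_j) / (j − i). Reading off the sorted break points: {0, 1, 4, 8}.
Verification: at each break x_0, at least two indices attain the minimum of min_i(a_i + i · x_0).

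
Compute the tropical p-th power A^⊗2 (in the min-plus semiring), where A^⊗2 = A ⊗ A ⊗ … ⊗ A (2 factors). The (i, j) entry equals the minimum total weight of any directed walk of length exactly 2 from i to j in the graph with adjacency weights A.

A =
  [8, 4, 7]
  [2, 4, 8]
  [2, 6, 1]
A^⊗2 =
  [6, 8, 8]
  [6, 6, 9]
  [3, 6, 2]

Each entry (A^⊗2)_ij equals the minimum over all length-2 walks i = v_0 → v_1 → … → v_2 = j of Σ_t A[v_t][v_{t+1}]. For example, for (i, j) = (0, 2) we minimise over 3 possible intermediate vertex sequences; the minimum is 8, attained along the walk 0 → 2 → 2.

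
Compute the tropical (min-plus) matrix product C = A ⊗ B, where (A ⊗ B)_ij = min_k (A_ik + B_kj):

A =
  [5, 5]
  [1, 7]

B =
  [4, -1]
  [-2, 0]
A ⊗ B =
  [3, 4]
  [5, 0]

Apply the min-plus product entry-by-entry:
  C[0][0] = min over k of (A[0][0] + B[0][0] = 5 + 4 = 9, A[0][1] + B[1][0] = 5 + -2 = 3) = 3 (attained at k = 1)
  C[0][1] = min over k of (A[0][0] + B[0][1] = 5 + -1 = 4, A[0][1] + B[1][1] = 5 + 0 = 5) = 4 (attained at k = 0)
  C[1][0] = min over k of (A[1][0] + B[0][0] = 1 + 4 = 5, A[1][1] + B[1][0] = 7 + -2 = 5) = 5 (attained at k = 0)
  C[1][1] = min over k of (A[1][0] + B[0][1] = 1 + -1 = 0, A[1][1] + B[1][1] = 7 + 0 = 7) = 0 (attained at k = 0)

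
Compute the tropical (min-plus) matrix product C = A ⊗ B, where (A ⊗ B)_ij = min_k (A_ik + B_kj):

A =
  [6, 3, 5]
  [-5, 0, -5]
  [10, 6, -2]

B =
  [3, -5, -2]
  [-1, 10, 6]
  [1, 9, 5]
A ⊗ B =
  [2, 1, 4]
  [-4, -10, -7]
  [-1, 5, 3]

Apply the min-plus product entry-by-entry:
  C[0][0] = min over k of (A[0][0] + B[0][0] = 6 + 3 = 9, A[0][1] + B[1][0] = 3 + -1 = 2, A[0][2] + B[2][0] = 5 + 1 = 6) = 2 (attained at k = 1)
  C[0][1] = min over k of (A[0][0] + B[0][1] = 6 + -5 = 1, A[0][1] + B[1][1] = 3 + 10 = 13, A[0][2] + B[2][1] = 5 + 9 = 14) = 1 (attained at k = 0)
  C[0][2] = min over k of (A[0][0] + B[0][2] = 6 + -2 = 4, A[0][1] + B[1][2] = 3 + 6 = 9, A[0][2] + B[2][2] = 5 + 5 = 10) = 4 (attained at k = 0)
  C[1][0] = min over k of (A[1][0] + B[0][0] = -5 + 3 = -2, A[1][1] + B[1][0] = 0 + -1 = -1, A[1][2] + B[2][0] = -5 + 1 = -4) = -4 (attained at k = 2)
  C[1][1] = min over k of (A[1][0] + B[0][1] = -5 + -5 = -10, A[1][1] + B[1][1] = 0 + 10 = 10, A[1][2] + B[2][1] = -5 + 9 = 4) = -10 (attained at k = 0)
  C[1][2] = min over k of (A[1][0] + B[0][2] = -5 + -2 = -7, A[1][1] + B[1][2] = 0 + 6 = 6, A[1][2] + B[2][2] = -5 + 5 = 0) = -7 (attained at k = 0)
  C[2][0] = min over k of (A[2][0] + B[0][0] = 10 + 3 = 13, A[2][1] + B[1][0] = 6 + -1 = 5, A[2][2] + B[2][0] = -2 + 1 = -1) = -1 (attained at k = 2)
  C[2][1] = min over k of (A[2][0] + B[0][1] = 10 + -5 = 5, A[2][1] + B[1][1] = 6 + 10 = 16, A[2][2] + B[2][1] = -2 + 9 = 7) = 5 (attained at k = 0)
  C[2][2] = min over k of (A[2][0] + B[0][2] = 10 + -2 = 8, A[2][1] + B[1][2] = 6 + 6 = 12, A[2][2] + B[2][2] = -2 + 5 = 3) = 3 (attained at k = 2)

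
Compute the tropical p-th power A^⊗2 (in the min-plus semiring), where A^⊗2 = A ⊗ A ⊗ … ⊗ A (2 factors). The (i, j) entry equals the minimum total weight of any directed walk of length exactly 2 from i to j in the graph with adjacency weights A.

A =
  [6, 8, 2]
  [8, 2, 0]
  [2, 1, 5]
A^⊗2 =
  [4, 3, 7]
  [2, 1, 2]
  [7, 3, 1]

Each entry (A^⊗2)_ij equals the minimum over all length-2 walks i = v_0 → v_1 → … → v_2 = j of Σ_t A[v_t][v_{t+1}]. For example, for (i, j) = (0, 2) we minimise over 3 possible intermediate vertex sequences; the minimum is 7, attained along the walk 0 → 2 → 2.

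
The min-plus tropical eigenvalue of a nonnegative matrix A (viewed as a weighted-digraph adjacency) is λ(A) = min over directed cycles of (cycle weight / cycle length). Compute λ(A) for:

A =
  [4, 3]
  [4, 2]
λ(A) = 2

Enumerate directed cycles and compute their means (weight / length). Sample:
  cycle 0 → 0: weight = 4, length = 1, mean = 4/1 ≈ 4.000
  cycle 1 → 1: weight = 2, length = 1, mean = 2/1 ≈ 2.000
  cycle 0 → 1 → 0: weight = 7, length = 2, mean = 7/2 ≈ 3.500
  cycle 1 → 0 → 1: weight = 7, length = 2, mean = 7/2 ≈ 3.500
Minimum mean = 2.000, attained e.g. along the cycle 1 → 1 with weight 2 and length 1. So λ(A) = 2/1 = 2.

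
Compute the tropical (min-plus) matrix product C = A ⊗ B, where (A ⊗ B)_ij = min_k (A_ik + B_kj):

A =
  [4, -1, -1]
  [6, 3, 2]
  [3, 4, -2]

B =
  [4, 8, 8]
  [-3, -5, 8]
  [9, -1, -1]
A ⊗ B =
  [-4, -6, -2]
  [0, -2, 1]
  [1, -3, -3]

Apply the min-plus product entry-by-entry:
  C[0][0] = min over k of (A[0][0] + B[0][0] = 4 + 4 = 8, A[0][1] + B[1][0] = -1 + -3 = -4, A[0][2] + B[2][0] = -1 + 9 = 8) = -4 (attained at k = 1)
  C[0][1] = min over k of (A[0][0] + B[0][1] = 4 + 8 = 12, A[0][1] + B[1][1] = -1 + -5 = -6, A[0][2] + B[2][1] = -1 + -1 = -2) = -6 (attained at k = 1)
  C[0][2] = min over k of (A[0][0] + B[0][2] = 4 + 8 = 12, A[0][1] + B[1][2] = -1 + 8 = 7, A[0][2] + B[2][2] = -1 + -1 = -2) = -2 (attained at k = 2)
  C[1][0] = min over k of (A[1][0] + B[0][0] = 6 + 4 = 10, A[1][1] + B[1][0] = 3 + -3 = 0, A[1][2] + B[2][0] = 2 + 9 = 11) = 0 (attained at k = 1)
  C[1][1] = min over k of (A[1][0] + B[0][1] = 6 + 8 = 14, A[1][1] + B[1][1] = 3 + -5 = -2, A[1][2] + B[2][1] = 2 + -1 = 1) = -2 (attained at k = 1)
  C[1][2] = min over k of (A[1][0] + B[0][2] = 6 + 8 = 14, A[1][1] + B[1][2] = 3 + 8 = 11, A[1][2] + B[2][2] = 2 + -1 = 1) = 1 (attained at k = 2)
  C[2][0] = min over k of (A[2][0] + B[0][0] = 3 + 4 = 7, A[2][1] + B[1][0] = 4 + -3 = 1, A[2][2] + B[2][0] = -2 + 9 = 7) = 1 (attained at k = 1)
  C[2][1] = min over k of (A[2][0] + B[0][1] = 3 + 8 = 11, A[2][1] + B[1][1] = 4 + -5 = -1, A[2][2] + B[2][1] = -2 + -1 = -3) = -3 (attained at k = 2)
  C[2][2] = min over k of (A[2][0] + B[0][2] = 3 + 8 = 11, A[2][1] + B[1][2] = 4 + 8 = 12, A[2][2] + B[2][2] = -2 + -1 = -3) = -3 (attained at k = 2)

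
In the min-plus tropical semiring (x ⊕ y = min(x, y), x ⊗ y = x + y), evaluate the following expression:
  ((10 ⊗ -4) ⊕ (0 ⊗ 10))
((10 ⊗ -4) ⊕ (0 ⊗ 10)) = 6

Expand innermost to outermost. Recall ⊕ takes the minimum of its arguments and ⊗ takes their sum. Working out the expression ((10 ⊗ -4) ⊕ (0 ⊗ 10)) gives 6.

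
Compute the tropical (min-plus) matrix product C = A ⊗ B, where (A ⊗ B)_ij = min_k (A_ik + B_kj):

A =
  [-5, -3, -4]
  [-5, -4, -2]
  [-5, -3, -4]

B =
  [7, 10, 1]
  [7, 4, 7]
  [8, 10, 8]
A ⊗ B =
  [2, 1, -4]
  [2, 0, -4]
  [2, 1, -4]

Apply the min-plus product entry-by-entry:
  C[0][0] = min over k of (A[0][0] + B[0][0] = -5 + 7 = 2, A[0][1] + B[1][0] = -3 + 7 = 4, A[0][2] + B[2][0] = -4 + 8 = 4) = 2 (attained at k = 0)
  C[0][1] = min over k of (A[0][0] + B[0][1] = -5 + 10 = 5, A[0][1] + B[1][1] = -3 + 4 = 1, A[0][2] + B[2][1] = -4 + 10 = 6) = 1 (attained at k = 1)
  C[0][2] = min over k of (A[0][0] + B[0][2] = -5 + 1 = -4, A[0][1] + B[1][2] = -3 + 7 = 4, A[0][2] + B[2][2] = -4 + 8 = 4) = -4 (attained at k = 0)
  C[1][0] = min over k of (A[1][0] + B[0][0] = -5 + 7 = 2, A[1][1] + B[1][0] = -4 + 7 = 3, A[1][2] + B[2][0] = -2 + 8 = 6) = 2 (attained at k = 0)
  C[1][1] = min over k of (A[1][0] + B[0][1] = -5 + 10 = 5, A[1][1] + B[1][1] = -4 + 4 = 0, A[1][2] + B[2][1] = -2 + 10 = 8) = 0 (attained at k = 1)
  C[1][2] = min over k of (A[1][0] + B[0][2] = -5 + 1 = -4, A[1][1] + B[1][2] = -4 + 7 = 3, A[1][2] + B[2][2] = -2 + 8 = 6) = -4 (attained at k = 0)
  C[2][0] = min over k of (A[2][0] + B[0][0] = -5 + 7 = 2, A[2][1] + B[1][0] = -3 + 7 = 4, A[2][2] + B[2][0] = -4 + 8 = 4) = 2 (attained at k = 0)
  C[2][1] = min over k of (A[2][0] + B[0][1] = -5 + 10 = 5, A[2][1] + B[1][1] = -3 + 4 = 1, A[2][2] + B[2][1] = -4 + 10 = 6) = 1 (attained at k = 1)
  C[2][2] = min over k of (A[2][0] + B[0][2] = -5 + 1 = -4, A[2][1] + B[1][2] = -3 + 7 = 4, A[2][2] + B[2][2] = -4 + 8 = 4) = -4 (attained at k = 0)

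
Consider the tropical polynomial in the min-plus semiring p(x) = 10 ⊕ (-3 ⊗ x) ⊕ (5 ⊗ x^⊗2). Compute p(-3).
p(-3) = -6

A tropical monomial a ⊗ x^⊗i evaluates to a + i · x. Evaluating each term at x = -3:
  Term 0 contributes 10 + 0 · -3 = 10
  Term 1 contributes -3 + 1 · -3 = -6
  Term 2 contributes 5 + 2 · -3 = -1
p(-3) = ⊕ of these = min[10, -6, -1] = -6.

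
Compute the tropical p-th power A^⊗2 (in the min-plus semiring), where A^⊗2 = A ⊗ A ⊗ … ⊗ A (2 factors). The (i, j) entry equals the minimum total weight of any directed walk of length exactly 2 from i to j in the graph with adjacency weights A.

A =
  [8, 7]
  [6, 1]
A^⊗2 =
  [13, 8]
  [7, 2]

Each entry (A^⊗2)_ij equals the minimum over all length-2 walks i = v_0 → v_1 → … → v_2 = j of Σ_t A[v_t][v_{t+1}]. For example, for (i, j) = (0, 1) we minimise over 2 possible intermediate vertex sequences; the minimum is 8, attained along the walk 0 → 1 → 1.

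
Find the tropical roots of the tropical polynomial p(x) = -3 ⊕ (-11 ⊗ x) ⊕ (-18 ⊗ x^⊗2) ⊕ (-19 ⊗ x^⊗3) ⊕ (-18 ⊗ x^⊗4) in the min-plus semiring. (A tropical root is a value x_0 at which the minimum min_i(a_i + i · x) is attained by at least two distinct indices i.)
Roots: {-1, 1, 7, 8}

Each tropical root is a break point of the lower envelope of the lines y = a_i + i · x (there are 5 lines, with slopes 0, 1, ..., 4). Only the lines that attain the minimum somewhere contribute to roots; other lines are dominated. Here the surviving (envelope) indices are i = 4, i = 3, i = 2, i = 1, i = 0.
Intersections between consecutive envelope lines give the roots: for adjacent envelope indices i < j the intersection is x = (a_i − a_j) / (j − i). Reading off the sorted break points: {-1, 1, 7, 8}.
Verification: at each break x_0, at least two indices attain the minimum of min_i(a_i + i · x_0).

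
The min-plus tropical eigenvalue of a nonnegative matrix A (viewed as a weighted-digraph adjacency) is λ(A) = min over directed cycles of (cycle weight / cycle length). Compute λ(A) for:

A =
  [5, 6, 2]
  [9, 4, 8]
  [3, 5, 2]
λ(A) = 2

Enumerate directed cycles and compute their means (weight / length). Sample:
  cycle 0 → 0: weight = 5, length = 1, mean = 5/1 ≈ 5.000
  cycle 1 → 1: weight = 4, length = 1, mean = 4/1 ≈ 4.000
  cycle 2 → 2: weight = 2, length = 1, mean = 2/1 ≈ 2.000
  cycle 0 → 1 → 0: weight = 15, length = 2, mean = 15/2 ≈ 7.500
  cycle 0 → 2 → 0: weight = 5, length = 2, mean = 5/2 ≈ 2.500
  cycle 1 → 0 → 1: weight = 15, length = 2, mean = 15/2 ≈ 7.500
Minimum mean = 2.000, attained e.g. along the cycle 2 → 2 with weight 2 and length 1. So λ(A) = 2/1 = 2.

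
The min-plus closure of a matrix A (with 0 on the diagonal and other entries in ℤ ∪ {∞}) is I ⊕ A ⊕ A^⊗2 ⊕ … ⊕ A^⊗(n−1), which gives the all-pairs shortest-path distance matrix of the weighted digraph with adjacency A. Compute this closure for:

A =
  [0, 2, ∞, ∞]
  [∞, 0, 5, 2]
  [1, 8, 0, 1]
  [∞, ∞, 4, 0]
Closure =
  [0, 2, 7, 4]
  [6, 0, 5, 2]
  [1, 3, 0, 1]
  [5, 7, 4, 0]

This is the Floyd-Warshall all-pairs shortest-path computation. For each intermediate vertex k = 0, 1, …, 3, update dist[i][j] ← min(dist[i][j], dist[i][k] + dist[k][j]). The final matrix gives, for each (i, j), the minimum total weight of any directed path from i to j (possibly empty when i = j).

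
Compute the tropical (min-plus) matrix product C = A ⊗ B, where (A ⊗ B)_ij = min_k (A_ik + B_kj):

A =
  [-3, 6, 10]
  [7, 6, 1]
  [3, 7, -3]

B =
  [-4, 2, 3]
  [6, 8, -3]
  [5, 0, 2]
A ⊗ B =
  [-7, -1, 0]
  [3, 1, 3]
  [-1, -3, -1]

Apply the min-plus product entry-by-entry:
  C[0][0] = min over k of (A[0][0] + B[0][0] = -3 + -4 = -7, A[0][1] + B[1][0] = 6 + 6 = 12, A[0][2] + B[2][0] = 10 + 5 = 15) = -7 (attained at k = 0)
  C[0][1] = min over k of (A[0][0] + B[0][1] = -3 + 2 = -1, A[0][1] + B[1][1] = 6 + 8 = 14, A[0][2] + B[2][1] = 10 + 0 = 10) = -1 (attained at k = 0)
  C[0][2] = min over k of (A[0][0] + B[0][2] = -3 + 3 = 0, A[0][1] + B[1][2] = 6 + -3 = 3, A[0][2] + B[2][2] = 10 + 2 = 12) = 0 (attained at k = 0)
  C[1][0] = min over k of (A[1][0] + B[0][0] = 7 + -4 = 3, A[1][1] + B[1][0] = 6 + 6 = 12, A[1][2] + B[2][0] = 1 + 5 = 6) = 3 (attained at k = 0)
  C[1][1] = min over k of (A[1][0] + B[0][1] = 7 + 2 = 9, A[1][1] + B[1][1] = 6 + 8 = 14, A[1][2] + B[2][1] = 1 + 0 = 1) = 1 (attained at k = 2)
  C[1][2] = min over k of (A[1][0] + B[0][2] = 7 + 3 = 10, A[1][1] + B[1][2] = 6 + -3 = 3, A[1][2] + B[2][2] = 1 + 2 = 3) = 3 (attained at k = 1)
  C[2][0] = min over k of (A[2][0] + B[0][0] = 3 + -4 = -1, A[2][1] + B[1][0] = 7 + 6 = 13, A[2][2] + B[2][0] = -3 + 5 = 2) = -1 (attained at k = 0)
  C[2][1] = min over k of (A[2][0] + B[0][1] = 3 + 2 = 5, A[2][1] + B[1][1] = 7 + 8 = 15, A[2][2] + B[2][1] = -3 + 0 = -3) = -3 (attained at k = 2)
  C[2][2] = min over k of (A[2][0] + B[0][2] = 3 + 3 = 6, A[2][1] + B[1][2] = 7 + -3 = 4, A[2][2] + B[2][2] = -3 + 2 = -1) = -1 (attained at k = 2)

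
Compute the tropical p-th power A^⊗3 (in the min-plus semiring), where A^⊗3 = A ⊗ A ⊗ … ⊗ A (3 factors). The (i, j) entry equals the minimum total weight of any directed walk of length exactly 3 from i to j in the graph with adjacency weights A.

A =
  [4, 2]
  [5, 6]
A^⊗3 =
  [11, 9]
  [12, 11]

Each entry (A^⊗3)_ij equals the minimum over all length-3 walks i = v_0 → v_1 → … → v_3 = j of Σ_t A[v_t][v_{t+1}]. For example, for (i, j) = (0, 1) we minimise over 4 possible intermediate vertex sequences; the minimum is 9, attained along the walk 0 → 1 → 0 → 1.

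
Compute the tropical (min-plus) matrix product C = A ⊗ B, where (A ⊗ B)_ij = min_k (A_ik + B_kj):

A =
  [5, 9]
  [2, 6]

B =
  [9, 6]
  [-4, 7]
A ⊗ B =
  [5, 11]
  [2, 8]

Apply the min-plus product entry-by-entry:
  C[0][0] = min over k of (A[0][0] + B[0][0] = 5 + 9 = 14, A[0][1] + B[1][0] = 9 + -4 = 5) = 5 (attained at k = 1)
  C[0][1] = min over k of (A[0][0] + B[0][1] = 5 + 6 = 11, A[0][1] + B[1][1] = 9 + 7 = 16) = 11 (attained at k = 0)
  C[1][0] = min over k of (A[1][0] + B[0][0] = 2 + 9 = 11, A[1][1] + B[1][0] = 6 + -4 = 2) = 2 (attained at k = 1)
  C[1][1] = min over k of (A[1][0] + B[0][1] = 2 + 6 = 8, A[1][1] + B[1][1] = 6 + 7 = 13) = 8 (attained at k = 0)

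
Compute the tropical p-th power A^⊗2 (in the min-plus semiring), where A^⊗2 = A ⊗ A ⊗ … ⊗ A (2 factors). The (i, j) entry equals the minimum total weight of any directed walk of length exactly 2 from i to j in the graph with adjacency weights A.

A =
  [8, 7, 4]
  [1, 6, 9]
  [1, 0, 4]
A^⊗2 =
  [5, 4, 8]
  [7, 8, 5]
  [1, 4, 5]

Each entry (A^⊗2)_ij equals the minimum over all length-2 walks i = v_0 → v_1 → … → v_2 = j of Σ_t A[v_t][v_{t+1}]. For example, for (i, j) = (0, 2) we minimise over 3 possible intermediate vertex sequences; the minimum is 8, attained along the walk 0 → 2 → 2.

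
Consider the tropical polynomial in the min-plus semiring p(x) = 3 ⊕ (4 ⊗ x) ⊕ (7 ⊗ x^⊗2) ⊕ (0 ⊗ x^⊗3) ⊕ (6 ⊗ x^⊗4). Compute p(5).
p(5) = 3

A tropical monomial a ⊗ x^⊗i evaluates to a + i · x. Evaluating each term at x = 5:
  Term 0 contributes 3 + 0 · 5 = 3
  Term 1 contributes 4 + 1 · 5 = 9
  Term 2 contributes 7 + 2 · 5 = 17
  Term 3 contributes 0 + 3 · 5 = 15
  Term 4 contributes 6 + 4 · 5 = 26
p(5) = ⊕ of these = min[3, 9, 17, 15, 26] = 3.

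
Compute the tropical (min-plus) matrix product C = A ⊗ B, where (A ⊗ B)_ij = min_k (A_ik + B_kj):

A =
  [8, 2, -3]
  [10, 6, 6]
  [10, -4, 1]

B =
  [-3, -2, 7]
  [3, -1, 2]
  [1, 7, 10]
A ⊗ B =
  [-2, 1, 4]
  [7, 5, 8]
  [-1, -5, -2]

Apply the min-plus product entry-by-entry:
  C[0][0] = min over k of (A[0][0] + B[0][0] = 8 + -3 = 5, A[0][1] + B[1][0] = 2 + 3 = 5, A[0][2] + B[2][0] = -3 + 1 = -2) = -2 (attained at k = 2)
  C[0][1] = min over k of (A[0][0] + B[0][1] = 8 + -2 = 6, A[0][1] + B[1][1] = 2 + -1 = 1, A[0][2] + B[2][1] = -3 + 7 = 4) = 1 (attained at k = 1)
  C[0][2] = min over k of (A[0][0] + B[0][2] = 8 + 7 = 15, A[0][1] + B[1][2] = 2 + 2 = 4, A[0][2] + B[2][2] = -3 + 10 = 7) = 4 (attained at k = 1)
  C[1][0] = min over k of (A[1][0] + B[0][0] = 10 + -3 = 7, A[1][1] + B[1][0] = 6 + 3 = 9, A[1][2] + B[2][0] = 6 + 1 = 7) = 7 (attained at k = 0)
  C[1][1] = min over k of (A[1][0] + B[0][1] = 10 + -2 = 8, A[1][1] + B[1][1] = 6 + -1 = 5, A[1][2] + B[2][1] = 6 + 7 = 13) = 5 (attained at k = 1)
  C[1][2] = min over k of (A[1][0] + B[0][2] = 10 + 7 = 17, A[1][1] + B[1][2] = 6 + 2 = 8, A[1][2] + B[2][2] = 6 + 10 = 16) = 8 (attained at k = 1)
  C[2][0] = min over k of (A[2][0] + B[0][0] = 10 + -3 = 7, A[2][1] + B[1][0] = -4 + 3 = -1, A[2][2] + B[2][0] = 1 + 1 = 2) = -1 (attained at k = 1)
  C[2][1] = min over k of (A[2][0] + B[0][1] = 10 + -2 = 8, A[2][1] + B[1][1] = -4 + -1 = -5, A[2][2] + B[2][1] = 1 + 7 = 8) = -5 (attained at k = 1)
  C[2][2] = min over k of (A[2][0] + B[0][2] = 10 + 7 = 17, A[2][1] + B[1][2] = -4 + 2 = -2, A[2][2] + B[2][2] = 1 + 10 = 11) = -2 (attained at k = 1)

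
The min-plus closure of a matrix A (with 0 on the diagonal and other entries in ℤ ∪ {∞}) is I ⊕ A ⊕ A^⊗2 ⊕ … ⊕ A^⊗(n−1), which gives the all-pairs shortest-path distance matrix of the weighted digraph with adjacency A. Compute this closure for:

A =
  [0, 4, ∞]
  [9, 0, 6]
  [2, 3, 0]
Closure =
  [0, 4, 10]
  [8, 0, 6]
  [2, 3, 0]

This is the Floyd-Warshall all-pairs shortest-path computation. For each intermediate vertex k = 0, 1, …, 2, update dist[i][j] ← min(dist[i][j], dist[i][k] + dist[k][j]). The final matrix gives, for each (i, j), the minimum total weight of any directed path from i to j (possibly empty when i = j).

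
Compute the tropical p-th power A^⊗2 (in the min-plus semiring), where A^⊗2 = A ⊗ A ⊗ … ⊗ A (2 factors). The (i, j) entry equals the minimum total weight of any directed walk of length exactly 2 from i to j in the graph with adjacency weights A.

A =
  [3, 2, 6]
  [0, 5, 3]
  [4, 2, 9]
A^⊗2 =
  [2, 5, 5]
  [3, 2, 6]
  [2, 6, 5]

Each entry (A^⊗2)_ij equals the minimum over all length-2 walks i = v_0 → v_1 → … → v_2 = j of Σ_t A[v_t][v_{t+1}]. For example, for (i, j) = (0, 2) we minimise over 3 possible intermediate vertex sequences; the minimum is 5, attained along the walk 0 → 1 → 2.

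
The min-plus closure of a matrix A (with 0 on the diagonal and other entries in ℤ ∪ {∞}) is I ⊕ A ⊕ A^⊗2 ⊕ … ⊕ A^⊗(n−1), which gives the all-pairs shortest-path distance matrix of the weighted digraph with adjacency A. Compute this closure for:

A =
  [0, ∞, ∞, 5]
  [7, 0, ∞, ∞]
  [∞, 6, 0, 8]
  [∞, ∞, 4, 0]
Closure =
  [0, 15, 9, 5]
  [7, 0, 16, 12]
  [13, 6, 0, 8]
  [17, 10, 4, 0]

This is the Floyd-Warshall all-pairs shortest-path computation. For each intermediate vertex k = 0, 1, …, 3, update dist[i][j] ← min(dist[i][j], dist[i][k] + dist[k][j]). The final matrix gives, for each (i, j), the minimum total weight of any directed path from i to j (possibly empty when i = j).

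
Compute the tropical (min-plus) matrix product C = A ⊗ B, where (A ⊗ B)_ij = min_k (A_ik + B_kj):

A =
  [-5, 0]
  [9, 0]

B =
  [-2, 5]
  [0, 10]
A ⊗ B =
  [-7, 0]
  [0, 10]

Apply the min-plus product entry-by-entry:
  C[0][0] = min over k of (A[0][0] + B[0][0] = -5 + -2 = -7, A[0][1] + B[1][0] = 0 + 0 = 0) = -7 (attained at k = 0)
  C[0][1] = min over k of (A[0][0] + B[0][1] = -5 + 5 = 0, A[0][1] + B[1][1] = 0 + 10 = 10) = 0 (attained at k = 0)
  C[1][0] = min over k of (A[1][0] + B[0][0] = 9 + -2 = 7, A[1][1] + B[1][0] = 0 + 0 = 0) = 0 (attained at k = 1)
  C[1][1] = min over k of (A[1][0] + B[0][1] = 9 + 5 = 14, A[1][1] + B[1][1] = 0 + 10 = 10) = 10 (attained at k = 1)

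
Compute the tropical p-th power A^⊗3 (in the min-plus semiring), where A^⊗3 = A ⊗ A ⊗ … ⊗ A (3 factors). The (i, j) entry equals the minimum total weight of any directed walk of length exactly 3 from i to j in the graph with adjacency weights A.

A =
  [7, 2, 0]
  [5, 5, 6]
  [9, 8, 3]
A^⊗3 =
  [12, 9, 6]
  [12, 12, 8]
  [15, 14, 9]

Each entry (A^⊗3)_ij equals the minimum over all length-3 walks i = v_0 → v_1 → … → v_3 = j of Σ_t A[v_t][v_{t+1}]. For example, for (i, j) = (0, 2) we minimise over 9 possible intermediate vertex sequences; the minimum is 6, attained along the walk 0 → 2 → 2 → 2.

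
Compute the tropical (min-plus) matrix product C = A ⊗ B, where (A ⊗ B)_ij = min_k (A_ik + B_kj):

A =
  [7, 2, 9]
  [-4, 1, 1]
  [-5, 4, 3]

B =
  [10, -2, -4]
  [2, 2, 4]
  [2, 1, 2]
A ⊗ B =
  [4, 4, 3]
  [3, -6, -8]
  [5, -7, -9]

Apply the min-plus product entry-by-entry:
  C[0][0] = min over k of (A[0][0] + B[0][0] = 7 + 10 = 17, A[0][1] + B[1][0] = 2 + 2 = 4, A[0][2] + B[2][0] = 9 + 2 = 11) = 4 (attained at k = 1)
  C[0][1] = min over k of (A[0][0] + B[0][1] = 7 + -2 = 5, A[0][1] + B[1][1] = 2 + 2 = 4, A[0][2] + B[2][1] = 9 + 1 = 10) = 4 (attained at k = 1)
  C[0][2] = min over k of (A[0][0] + B[0][2] = 7 + -4 = 3, A[0][1] + B[1][2] = 2 + 4 = 6, A[0][2] + B[2][2] = 9 + 2 = 11) = 3 (attained at k = 0)
  C[1][0] = min over k of (A[1][0] + B[0][0] = -4 + 10 = 6, A[1][1] + B[1][0] = 1 + 2 = 3, A[1][2] + B[2][0] = 1 + 2 = 3) = 3 (attained at k = 1)
  C[1][1] = min over k of (A[1][0] + B[0][1] = -4 + -2 = -6, A[1][1] + B[1][1] = 1 + 2 = 3, A[1][2] + B[2][1] = 1 + 1 = 2) = -6 (attained at k = 0)
  C[1][2] = min over k of (A[1][0] + B[0][2] = -4 + -4 = -8, A[1][1] + B[1][2] = 1 + 4 = 5, A[1][2] + B[2][2] = 1 + 2 = 3) = -8 (attained at k = 0)
  C[2][0] = min over k of (A[2][0] + B[0][0] = -5 + 10 = 5, A[2][1] + B[1][0] = 4 + 2 = 6, A[2][2] + B[2][0] = 3 + 2 = 5) = 5 (attained at k = 0)
  C[2][1] = min over k of (A[2][0] + B[0][1] = -5 + -2 = -7, A[2][1] + B[1][1] = 4 + 2 = 6, A[2][2] + B[2][1] = 3 + 1 = 4) = -7 (attained at k = 0)
  C[2][2] = min over k of (A[2][0] + B[0][2] = -5 + -4 = -9, A[2][1] + B[1][2] = 4 + 4 = 8, A[2][2] + B[2][2] = 3 + 2 = 5) = -9 (attained at k = 0)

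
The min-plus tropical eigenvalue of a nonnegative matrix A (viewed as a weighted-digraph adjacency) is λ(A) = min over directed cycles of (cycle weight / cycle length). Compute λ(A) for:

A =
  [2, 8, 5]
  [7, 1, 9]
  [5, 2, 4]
λ(A) = 1

Enumerate directed cycles and compute their means (weight / length). Sample:
  cycle 0 → 0: weight = 2, length = 1, mean = 2/1 ≈ 2.000
  cycle 1 → 1: weight = 1, length = 1, mean = 1/1 ≈ 1.000
  cycle 2 → 2: weight = 4, length = 1, mean = 4/1 ≈ 4.000
  cycle 0 → 1 → 0: weight = 15, length = 2, mean = 15/2 ≈ 7.500
  cycle 0 → 2 → 0: weight = 10, length = 2, mean = 10/2 ≈ 5.000
  cycle 1 → 0 → 1: weight = 15, length = 2, mean = 15/2 ≈ 7.500
Minimum mean = 1.000, attained e.g. along the cycle 1 → 1 with weight 1 and length 1. So λ(A) = 1/1 = 1.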